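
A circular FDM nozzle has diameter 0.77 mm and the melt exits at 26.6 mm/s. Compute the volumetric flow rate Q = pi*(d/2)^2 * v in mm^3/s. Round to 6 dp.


A = pi*(0.77/2)^2 = 0.46566257 mm^2
Q = 0.46566257 * 26.6 = 12.386624 mm^3/s


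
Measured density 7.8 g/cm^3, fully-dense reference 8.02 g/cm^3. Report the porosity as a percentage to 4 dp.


Porosity = (1-7.8/8.02)*100 = 2.7431 %


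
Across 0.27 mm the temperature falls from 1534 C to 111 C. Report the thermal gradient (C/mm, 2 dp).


G = (1534-111)/0.27 = 5270.37 C/mm


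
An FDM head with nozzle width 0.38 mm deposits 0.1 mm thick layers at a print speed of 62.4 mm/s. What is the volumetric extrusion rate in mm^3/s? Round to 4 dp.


Rate = 0.38 * 0.1 * 62.4 = 2.3712 mm^3/s


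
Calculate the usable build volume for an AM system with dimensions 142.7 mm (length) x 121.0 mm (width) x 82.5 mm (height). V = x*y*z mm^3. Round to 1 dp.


V = 142.7 * 121.0 * 82.5 = 1424502.8 mm^3


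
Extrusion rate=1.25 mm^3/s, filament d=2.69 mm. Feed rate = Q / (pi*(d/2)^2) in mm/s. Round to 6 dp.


A = pi*(2.69/2)^2 = 5.68322
v = 1.25 / 5.68322 = 0.219946 mm/s


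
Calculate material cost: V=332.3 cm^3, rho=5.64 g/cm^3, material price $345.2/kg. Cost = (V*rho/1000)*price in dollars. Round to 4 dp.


Mass = 332.3*5.64/1000 = 1.874172 kg
Cost = 1.874172 * 345.2 = 646.9642 $


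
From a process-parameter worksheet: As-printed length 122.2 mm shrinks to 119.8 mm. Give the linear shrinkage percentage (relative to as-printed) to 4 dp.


Shrinkage = ((122.2-119.8)/122.2)*100 = 1.964 %


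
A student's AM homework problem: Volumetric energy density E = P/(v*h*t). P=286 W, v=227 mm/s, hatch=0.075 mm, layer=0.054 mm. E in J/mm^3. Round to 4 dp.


E = 286 / (227*0.075*0.054) = 311.0894 J/mm^3


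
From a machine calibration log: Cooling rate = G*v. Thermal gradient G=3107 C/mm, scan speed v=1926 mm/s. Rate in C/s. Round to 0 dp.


CR = 3107 * 1926 = 5984082 C/s


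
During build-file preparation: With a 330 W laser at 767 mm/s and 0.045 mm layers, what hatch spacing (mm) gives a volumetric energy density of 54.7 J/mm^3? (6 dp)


h = 330 / (54.7*767*0.045) = 0.174791 mm


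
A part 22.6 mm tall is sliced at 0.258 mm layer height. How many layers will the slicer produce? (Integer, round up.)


Layers = ceil(22.6/0.258) = 88


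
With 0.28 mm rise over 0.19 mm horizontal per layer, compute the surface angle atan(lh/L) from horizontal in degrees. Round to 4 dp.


angle = atan(0.28/0.19) = 55.8403 degrees


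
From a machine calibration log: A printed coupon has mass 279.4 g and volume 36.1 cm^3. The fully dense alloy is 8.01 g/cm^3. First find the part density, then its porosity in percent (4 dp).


rho_part = 279.4 / 36.1 = 7.73961219 g/cm^3
Porosity = (1 - 7.73961219/8.01)*100 = 3.3756 %


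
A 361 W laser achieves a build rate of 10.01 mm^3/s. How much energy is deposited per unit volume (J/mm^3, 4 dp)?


SE = 361 / 10.01 = 36.0639 J/mm^3


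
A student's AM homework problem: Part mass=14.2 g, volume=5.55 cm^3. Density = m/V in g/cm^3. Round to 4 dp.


rho = 14.2 / 5.55 = 2.5586 g/cm^3


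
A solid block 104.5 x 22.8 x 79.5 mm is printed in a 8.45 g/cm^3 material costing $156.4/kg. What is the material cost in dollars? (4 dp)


V = 104.5 * 22.8 * 79.5 = 189416.7 mm^3 = 189.4167 cm^3
Mass = 189.4167 * 8.45 / 1000 = 1.60057112 kg
Cost = 1.60057112 * 156.4 = 250.3293 $


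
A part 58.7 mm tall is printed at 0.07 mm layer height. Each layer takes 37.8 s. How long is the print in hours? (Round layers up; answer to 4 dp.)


Layers = ceil(58.7/0.07) = 839
t = 839 * 37.8 / 3600 = 8.8095 hrs


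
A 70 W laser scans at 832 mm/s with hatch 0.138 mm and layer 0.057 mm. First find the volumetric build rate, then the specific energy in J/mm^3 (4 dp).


Build rate = 832 * 0.138 * 0.057 = 6.544512 mm^3/s
SE = 70 / 6.544512 = 10.696 J/mm^3


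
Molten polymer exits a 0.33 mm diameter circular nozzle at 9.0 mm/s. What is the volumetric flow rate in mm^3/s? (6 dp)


A = pi*(0.33/2)^2 = 0.08552986 mm^2
Q = 0.08552986 * 9.0 = 0.769769 mm^3/s


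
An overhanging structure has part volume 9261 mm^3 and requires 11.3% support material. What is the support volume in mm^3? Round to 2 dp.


V_support = 9261 * 0.113 = 1046.49 mm^3


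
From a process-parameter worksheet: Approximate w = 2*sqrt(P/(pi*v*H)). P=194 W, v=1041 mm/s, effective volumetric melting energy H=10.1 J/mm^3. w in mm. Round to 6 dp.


w = 2*sqrt(194/(pi*1041*10.1)) = 0.153274 mm


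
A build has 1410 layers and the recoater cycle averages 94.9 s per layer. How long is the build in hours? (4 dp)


t = 1410 * 94.9 / 3600 = 37.1692 hrs


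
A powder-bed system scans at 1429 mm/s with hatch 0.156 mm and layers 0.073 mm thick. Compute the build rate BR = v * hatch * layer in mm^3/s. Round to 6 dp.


Rate = 1429 * 0.156 * 0.073 = 16.273452 mm^3/s


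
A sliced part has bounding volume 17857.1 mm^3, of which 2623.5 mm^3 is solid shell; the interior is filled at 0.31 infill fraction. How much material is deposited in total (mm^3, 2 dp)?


V_infill = (17857.1 - 2623.5) * 0.31 = 4722.42
V_total = 2623.5 + 4722.42 = 7345.92 mm^3


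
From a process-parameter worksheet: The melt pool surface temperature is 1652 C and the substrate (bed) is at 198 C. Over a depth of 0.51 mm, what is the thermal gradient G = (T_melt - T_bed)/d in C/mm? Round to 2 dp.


G = (1652-198)/0.51 = 2850.98 C/mm


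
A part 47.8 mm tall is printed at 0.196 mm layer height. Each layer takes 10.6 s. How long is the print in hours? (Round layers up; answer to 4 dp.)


Layers = ceil(47.8/0.196) = 244
t = 244 * 10.6 / 3600 = 0.7184 hrs


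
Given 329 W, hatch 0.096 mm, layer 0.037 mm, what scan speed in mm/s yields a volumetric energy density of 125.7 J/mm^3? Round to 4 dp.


v = 329 / (125.7*0.096*0.037) = 736.8645 mm/s


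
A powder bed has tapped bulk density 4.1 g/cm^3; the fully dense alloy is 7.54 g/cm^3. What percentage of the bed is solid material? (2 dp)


Packing = (4.1/7.54)*100 = 54.38 %


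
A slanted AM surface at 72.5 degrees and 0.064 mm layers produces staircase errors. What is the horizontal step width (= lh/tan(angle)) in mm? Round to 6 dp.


step = 0.064 / tan(72.5) = 0.020179 mm


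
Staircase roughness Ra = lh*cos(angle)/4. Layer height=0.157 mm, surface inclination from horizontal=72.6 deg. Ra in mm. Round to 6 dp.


Ra = 0.157 * cos(72.6) / 4 = 0.011737 mm


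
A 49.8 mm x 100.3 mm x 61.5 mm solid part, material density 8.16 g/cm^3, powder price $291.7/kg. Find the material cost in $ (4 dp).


V = 49.8 * 100.3 * 61.5 = 307188.81 mm^3 = 307.18881 cm^3
Mass = 307.18881 * 8.16 / 1000 = 2.50666069 kg
Cost = 2.50666069 * 291.7 = 731.1929 $


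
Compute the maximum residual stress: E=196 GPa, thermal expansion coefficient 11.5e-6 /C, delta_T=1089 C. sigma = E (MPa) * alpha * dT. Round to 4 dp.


sigma = 196*1000 * 11.5e-6 * 1089 = 2454.606 MPa


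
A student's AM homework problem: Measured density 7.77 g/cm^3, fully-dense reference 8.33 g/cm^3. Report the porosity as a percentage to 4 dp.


Porosity = (1-7.77/8.33)*100 = 6.7227 %


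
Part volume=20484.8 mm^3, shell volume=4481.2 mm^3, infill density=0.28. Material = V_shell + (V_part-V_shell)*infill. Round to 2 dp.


V_infill = (20484.8 - 4481.2) * 0.28 = 4481.01
V_total = 4481.2 + 4481.01 = 8962.21 mm^3


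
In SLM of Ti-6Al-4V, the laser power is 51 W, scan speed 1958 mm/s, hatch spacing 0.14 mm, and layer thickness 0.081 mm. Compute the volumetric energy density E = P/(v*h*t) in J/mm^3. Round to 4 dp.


E = 51 / (1958*0.14*0.081) = 2.2969 J/mm^3


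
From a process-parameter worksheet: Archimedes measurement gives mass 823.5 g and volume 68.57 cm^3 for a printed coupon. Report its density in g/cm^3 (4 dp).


rho = 823.5 / 68.57 = 12.0096 g/cm^3


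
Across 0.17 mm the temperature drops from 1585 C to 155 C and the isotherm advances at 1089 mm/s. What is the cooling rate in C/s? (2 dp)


G = (1585-155)/0.17 = 8411.76470588 C/mm
CR = 8411.76470588 * 1089 = 9160411.76 C/s


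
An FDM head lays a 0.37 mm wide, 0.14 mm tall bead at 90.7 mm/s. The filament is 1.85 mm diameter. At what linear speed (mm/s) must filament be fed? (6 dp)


Q = 0.37 * 0.14 * 90.7 = 4.69826 mm^3/s
A_fil = pi*(1.85/2)^2 = 2.68802521 mm^2
v_feed = 4.69826 / 2.68802521 = 1.747848 mm/s


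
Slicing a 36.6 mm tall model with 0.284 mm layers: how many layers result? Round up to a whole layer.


Layers = ceil(36.6/0.284) = 129


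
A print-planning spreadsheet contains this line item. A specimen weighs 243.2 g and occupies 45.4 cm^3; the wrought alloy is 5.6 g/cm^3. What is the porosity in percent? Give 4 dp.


rho_part = 243.2 / 45.4 = 5.35682819 g/cm^3
Porosity = (1 - 5.35682819/5.6)*100 = 4.3424 %


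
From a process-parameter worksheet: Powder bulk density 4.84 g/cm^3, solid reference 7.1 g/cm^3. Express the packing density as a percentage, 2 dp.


Packing = (4.84/7.1)*100 = 68.17 %


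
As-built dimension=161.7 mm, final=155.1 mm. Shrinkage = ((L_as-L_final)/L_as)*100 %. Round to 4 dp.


Shrinkage = ((161.7-155.1)/161.7)*100 = 4.0816 %


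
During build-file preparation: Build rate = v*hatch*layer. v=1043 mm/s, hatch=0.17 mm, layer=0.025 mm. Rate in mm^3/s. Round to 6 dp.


Rate = 1043 * 0.17 * 0.025 = 4.43275 mm^3/s


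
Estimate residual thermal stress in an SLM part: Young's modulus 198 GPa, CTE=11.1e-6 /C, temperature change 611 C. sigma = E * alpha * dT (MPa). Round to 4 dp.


sigma = 198*1000 * 11.1e-6 * 611 = 1342.8558 MPa


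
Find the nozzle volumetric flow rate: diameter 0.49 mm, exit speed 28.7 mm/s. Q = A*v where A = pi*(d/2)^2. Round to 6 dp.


A = pi*(0.49/2)^2 = 0.1885741 mm^2
Q = 0.1885741 * 28.7 = 5.412077 mm^3/s


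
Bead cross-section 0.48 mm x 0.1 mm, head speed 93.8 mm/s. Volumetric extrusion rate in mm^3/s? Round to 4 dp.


Rate = 0.48 * 0.1 * 93.8 = 4.5024 mm^3/s


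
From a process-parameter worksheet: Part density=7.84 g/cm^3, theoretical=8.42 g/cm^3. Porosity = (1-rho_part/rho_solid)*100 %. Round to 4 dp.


Porosity = (1-7.84/8.42)*100 = 6.8884 %


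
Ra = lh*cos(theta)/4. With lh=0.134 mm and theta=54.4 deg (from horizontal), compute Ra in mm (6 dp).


Ra = 0.134 * cos(54.4) / 4 = 0.019501 mm


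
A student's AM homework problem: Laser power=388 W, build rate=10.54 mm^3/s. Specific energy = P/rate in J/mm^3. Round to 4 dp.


SE = 388 / 10.54 = 36.8121 J/mm^3


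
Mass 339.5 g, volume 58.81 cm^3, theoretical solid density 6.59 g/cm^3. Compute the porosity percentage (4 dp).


rho_part = 339.5 / 58.81 = 5.77282775 g/cm^3
Porosity = (1 - 5.77282775/6.59)*100 = 12.4002 %


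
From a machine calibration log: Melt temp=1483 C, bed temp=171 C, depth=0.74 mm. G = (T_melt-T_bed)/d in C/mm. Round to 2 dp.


G = (1483-171)/0.74 = 1772.97 C/mm


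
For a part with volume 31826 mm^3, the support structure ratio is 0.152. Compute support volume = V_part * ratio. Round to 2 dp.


V_support = 31826 * 0.152 = 4837.55 mm^3


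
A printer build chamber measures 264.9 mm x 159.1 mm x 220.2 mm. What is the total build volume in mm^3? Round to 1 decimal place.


V = 264.9 * 159.1 * 220.2 = 9280458.9 mm^3


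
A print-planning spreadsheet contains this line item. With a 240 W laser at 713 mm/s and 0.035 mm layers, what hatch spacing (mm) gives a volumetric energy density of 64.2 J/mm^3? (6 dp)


h = 240 / (64.2*713*0.035) = 0.149802 mm


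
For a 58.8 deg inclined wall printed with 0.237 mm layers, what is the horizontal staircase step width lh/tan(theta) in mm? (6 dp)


step = 0.237 / tan(58.8) = 0.143532 mm


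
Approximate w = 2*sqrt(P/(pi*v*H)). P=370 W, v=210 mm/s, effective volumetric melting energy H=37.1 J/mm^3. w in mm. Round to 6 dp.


w = 2*sqrt(370/(pi*210*37.1)) = 0.2459 mm


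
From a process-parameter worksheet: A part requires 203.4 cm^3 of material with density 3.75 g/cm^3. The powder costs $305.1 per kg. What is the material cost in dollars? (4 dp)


Mass = 203.4*3.75/1000 = 0.76275 kg
Cost = 0.76275 * 305.1 = 232.715 $


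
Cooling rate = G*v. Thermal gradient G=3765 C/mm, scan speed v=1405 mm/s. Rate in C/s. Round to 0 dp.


CR = 3765 * 1405 = 5289825 C/s


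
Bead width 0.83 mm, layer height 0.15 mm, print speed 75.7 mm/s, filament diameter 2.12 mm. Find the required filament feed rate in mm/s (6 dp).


Q = 0.83 * 0.15 * 75.7 = 9.42465 mm^3/s
A_fil = pi*(2.12/2)^2 = 3.52989351 mm^2
v_feed = 9.42465 / 3.52989351 = 2.669953 mm/s


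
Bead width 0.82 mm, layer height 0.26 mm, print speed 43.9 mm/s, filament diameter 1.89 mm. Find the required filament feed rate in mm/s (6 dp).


Q = 0.82 * 0.26 * 43.9 = 9.35948 mm^3/s
A_fil = pi*(1.89/2)^2 = 2.80552078 mm^2
v_feed = 9.35948 / 2.80552078 = 3.336094 mm/s


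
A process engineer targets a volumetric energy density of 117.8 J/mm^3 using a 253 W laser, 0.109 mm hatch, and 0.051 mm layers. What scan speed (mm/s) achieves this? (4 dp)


v = 253 / (117.8*0.109*0.051) = 386.3479 mm/s


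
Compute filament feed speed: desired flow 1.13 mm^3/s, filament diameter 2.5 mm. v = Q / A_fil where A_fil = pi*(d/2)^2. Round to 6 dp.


A = pi*(2.5/2)^2 = 4.908739
v = 1.13 / 4.908739 = 0.230202 mm/s


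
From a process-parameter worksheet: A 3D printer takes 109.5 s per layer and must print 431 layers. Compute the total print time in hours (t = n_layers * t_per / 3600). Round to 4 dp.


t = 431 * 109.5 / 3600 = 13.1096 hrs


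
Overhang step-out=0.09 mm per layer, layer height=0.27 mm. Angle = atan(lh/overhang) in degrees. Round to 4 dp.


angle = atan(0.27/0.09) = 71.5651 degrees


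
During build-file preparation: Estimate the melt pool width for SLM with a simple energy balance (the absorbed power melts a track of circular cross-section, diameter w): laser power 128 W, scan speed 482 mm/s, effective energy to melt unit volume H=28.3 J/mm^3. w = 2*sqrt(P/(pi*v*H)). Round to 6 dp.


w = 2*sqrt(128/(pi*482*28.3)) = 0.109306 mm


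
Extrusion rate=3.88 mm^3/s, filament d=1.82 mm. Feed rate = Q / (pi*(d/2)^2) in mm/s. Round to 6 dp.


A = pi*(1.82/2)^2 = 2.601553
v = 3.88 / 2.601553 = 1.491417 mm/s


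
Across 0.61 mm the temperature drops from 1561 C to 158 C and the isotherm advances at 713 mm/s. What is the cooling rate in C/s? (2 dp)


G = (1561-158)/0.61 = 2300.0 C/mm
CR = 2300.0 * 713 = 1639900.0 C/s


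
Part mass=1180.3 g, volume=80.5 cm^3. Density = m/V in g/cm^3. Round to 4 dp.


rho = 1180.3 / 80.5 = 14.6621 g/cm^3


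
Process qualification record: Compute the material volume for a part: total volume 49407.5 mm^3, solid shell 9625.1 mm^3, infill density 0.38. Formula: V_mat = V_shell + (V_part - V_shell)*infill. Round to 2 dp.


V_infill = (49407.5 - 9625.1) * 0.38 = 15117.31
V_total = 9625.1 + 15117.31 = 24742.41 mm^3


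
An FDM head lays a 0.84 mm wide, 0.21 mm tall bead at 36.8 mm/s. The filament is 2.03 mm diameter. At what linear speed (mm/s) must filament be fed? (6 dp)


Q = 0.84 * 0.21 * 36.8 = 6.49152 mm^3/s
A_fil = pi*(2.03/2)^2 = 3.23654729 mm^2
v_feed = 6.49152 / 3.23654729 = 2.005693 mm/s


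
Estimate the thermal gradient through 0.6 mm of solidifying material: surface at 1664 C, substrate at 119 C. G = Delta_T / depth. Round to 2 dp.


G = (1664-119)/0.6 = 2575.0 C/mm


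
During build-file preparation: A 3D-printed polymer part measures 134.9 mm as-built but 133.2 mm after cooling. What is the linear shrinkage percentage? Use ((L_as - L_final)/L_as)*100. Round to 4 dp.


Shrinkage = ((134.9-133.2)/134.9)*100 = 1.2602 %


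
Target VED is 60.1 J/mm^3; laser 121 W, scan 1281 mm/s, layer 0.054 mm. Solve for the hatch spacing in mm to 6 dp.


h = 121 / (60.1*1281*0.054) = 0.029105 mm


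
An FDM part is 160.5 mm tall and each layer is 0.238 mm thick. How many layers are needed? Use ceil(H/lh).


Layers = ceil(160.5/0.238) = 675


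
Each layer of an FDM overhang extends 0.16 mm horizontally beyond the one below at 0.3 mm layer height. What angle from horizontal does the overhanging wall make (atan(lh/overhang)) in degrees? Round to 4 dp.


angle = atan(0.3/0.16) = 61.9275 degrees


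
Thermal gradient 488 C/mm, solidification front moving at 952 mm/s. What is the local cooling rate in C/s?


CR = 488 * 952 = 464576 C/s


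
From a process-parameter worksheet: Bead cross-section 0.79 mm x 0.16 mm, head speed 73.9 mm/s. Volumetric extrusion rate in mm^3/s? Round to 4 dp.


Rate = 0.79 * 0.16 * 73.9 = 9.341 mm^3/s


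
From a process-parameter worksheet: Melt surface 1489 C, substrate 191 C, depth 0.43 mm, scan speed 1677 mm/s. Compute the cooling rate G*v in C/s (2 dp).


G = (1489-191)/0.43 = 3018.60465116 C/mm
CR = 3018.60465116 * 1677 = 5062200.0 C/s


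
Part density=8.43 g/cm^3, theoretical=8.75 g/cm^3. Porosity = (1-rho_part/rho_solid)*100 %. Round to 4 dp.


Porosity = (1-8.43/8.75)*100 = 3.6571 %


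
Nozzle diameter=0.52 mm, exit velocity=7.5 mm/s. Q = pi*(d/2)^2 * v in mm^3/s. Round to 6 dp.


A = pi*(0.52/2)^2 = 0.21237166 mm^2
Q = 0.21237166 * 7.5 = 1.592787 mm^3/s


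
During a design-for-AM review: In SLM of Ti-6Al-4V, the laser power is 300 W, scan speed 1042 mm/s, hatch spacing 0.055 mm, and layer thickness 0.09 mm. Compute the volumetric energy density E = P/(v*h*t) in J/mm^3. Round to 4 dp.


E = 300 / (1042*0.055*0.09) = 58.1632 J/mm^3


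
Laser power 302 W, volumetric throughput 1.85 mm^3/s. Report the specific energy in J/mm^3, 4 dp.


SE = 302 / 1.85 = 163.2432 J/mm^3


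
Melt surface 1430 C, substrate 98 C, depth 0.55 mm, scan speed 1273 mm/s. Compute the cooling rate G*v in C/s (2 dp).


G = (1430-98)/0.55 = 2421.81818182 C/mm
CR = 2421.81818182 * 1273 = 3082974.55 C/s


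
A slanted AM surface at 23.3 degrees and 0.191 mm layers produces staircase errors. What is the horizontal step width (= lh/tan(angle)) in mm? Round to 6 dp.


step = 0.191 / tan(23.3) = 0.443497 mm


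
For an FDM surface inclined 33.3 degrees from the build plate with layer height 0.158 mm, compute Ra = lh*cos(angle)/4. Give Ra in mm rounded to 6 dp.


Ra = 0.158 * cos(33.3) / 4 = 0.033014 mm


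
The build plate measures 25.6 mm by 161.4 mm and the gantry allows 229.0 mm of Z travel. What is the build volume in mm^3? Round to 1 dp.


V = 25.6 * 161.4 * 229.0 = 946191.4 mm^3


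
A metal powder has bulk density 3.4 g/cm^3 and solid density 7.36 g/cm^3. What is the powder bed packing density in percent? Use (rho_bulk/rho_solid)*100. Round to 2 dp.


Packing = (3.4/7.36)*100 = 46.2 %


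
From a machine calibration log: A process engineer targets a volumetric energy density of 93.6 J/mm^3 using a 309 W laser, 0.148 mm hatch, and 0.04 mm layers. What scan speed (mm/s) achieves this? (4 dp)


v = 309 / (93.6*0.148*0.04) = 557.649 mm/s


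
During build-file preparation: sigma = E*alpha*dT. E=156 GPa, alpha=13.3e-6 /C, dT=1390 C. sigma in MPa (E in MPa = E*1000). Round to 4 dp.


sigma = 156*1000 * 13.3e-6 * 1390 = 2883.972 MPa


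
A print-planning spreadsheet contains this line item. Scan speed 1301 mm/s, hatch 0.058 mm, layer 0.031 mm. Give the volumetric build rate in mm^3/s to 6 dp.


Rate = 1301 * 0.058 * 0.031 = 2.339198 mm^3/s


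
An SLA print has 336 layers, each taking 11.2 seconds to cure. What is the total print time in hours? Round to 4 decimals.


t = 336 * 11.2 / 3600 = 1.0453 hrs


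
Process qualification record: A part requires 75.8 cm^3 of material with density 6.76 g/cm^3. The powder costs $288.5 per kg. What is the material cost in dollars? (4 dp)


Mass = 75.8*6.76/1000 = 0.512408 kg
Cost = 0.512408 * 288.5 = 147.8297 $


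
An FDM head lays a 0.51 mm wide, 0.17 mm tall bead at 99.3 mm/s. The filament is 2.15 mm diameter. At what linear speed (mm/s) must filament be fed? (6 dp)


Q = 0.51 * 0.17 * 99.3 = 8.60931 mm^3/s
A_fil = pi*(2.15/2)^2 = 3.63050301 mm^2
v_feed = 8.60931 / 3.63050301 = 2.371382 mm/s


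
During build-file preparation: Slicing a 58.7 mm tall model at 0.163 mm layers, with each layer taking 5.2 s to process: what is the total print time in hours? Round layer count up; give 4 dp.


Layers = ceil(58.7/0.163) = 361
t = 361 * 5.2 / 3600 = 0.5214 hrs


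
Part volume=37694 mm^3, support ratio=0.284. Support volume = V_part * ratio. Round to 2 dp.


V_support = 37694 * 0.284 = 10705.1 mm^3


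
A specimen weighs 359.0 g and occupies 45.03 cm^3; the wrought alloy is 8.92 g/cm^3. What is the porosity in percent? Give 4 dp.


rho_part = 359.0 / 45.03 = 7.9724628 g/cm^3
Porosity = (1 - 7.9724628/8.92)*100 = 10.6226 %


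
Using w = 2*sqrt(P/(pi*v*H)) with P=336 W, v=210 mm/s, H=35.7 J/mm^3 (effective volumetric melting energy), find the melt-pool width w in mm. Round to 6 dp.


w = 2*sqrt(336/(pi*210*35.7)) = 0.238881 mm


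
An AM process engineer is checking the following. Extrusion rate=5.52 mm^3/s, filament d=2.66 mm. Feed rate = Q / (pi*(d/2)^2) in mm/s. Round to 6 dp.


A = pi*(2.66/2)^2 = 5.557163
v = 5.52 / 5.557163 = 0.993313 mm/s


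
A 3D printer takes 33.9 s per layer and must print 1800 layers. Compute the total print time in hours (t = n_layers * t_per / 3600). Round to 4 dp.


t = 1800 * 33.9 / 3600 = 16.95 hrs


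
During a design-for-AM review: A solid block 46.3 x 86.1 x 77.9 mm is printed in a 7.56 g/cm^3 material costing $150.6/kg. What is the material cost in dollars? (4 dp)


V = 46.3 * 86.1 * 77.9 = 310542.897 mm^3 = 310.542897 cm^3
Mass = 310.542897 * 7.56 / 1000 = 2.3477043 kg
Cost = 2.3477043 * 150.6 = 353.5643 $


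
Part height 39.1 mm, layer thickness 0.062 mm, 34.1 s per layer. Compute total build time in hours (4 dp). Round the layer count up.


Layers = ceil(39.1/0.062) = 631
t = 631 * 34.1 / 3600 = 5.977 hrs


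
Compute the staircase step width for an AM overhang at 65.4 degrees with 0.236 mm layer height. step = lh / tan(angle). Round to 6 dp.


step = 0.236 / tan(65.4) = 0.108049 mm


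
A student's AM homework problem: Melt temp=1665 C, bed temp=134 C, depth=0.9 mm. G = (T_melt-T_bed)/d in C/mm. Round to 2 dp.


G = (1665-134)/0.9 = 1701.11 C/mm


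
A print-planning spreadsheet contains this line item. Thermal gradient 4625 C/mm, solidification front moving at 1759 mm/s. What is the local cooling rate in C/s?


CR = 4625 * 1759 = 8135375 C/s


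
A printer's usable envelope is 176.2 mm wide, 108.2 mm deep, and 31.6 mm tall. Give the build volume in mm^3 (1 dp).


V = 176.2 * 108.2 * 31.6 = 602448.9 mm^3


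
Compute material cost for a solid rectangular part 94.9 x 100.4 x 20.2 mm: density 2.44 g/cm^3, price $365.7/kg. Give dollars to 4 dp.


V = 94.9 * 100.4 * 20.2 = 192464.792 mm^3 = 192.464792 cm^3
Mass = 192.464792 * 2.44 / 1000 = 0.46961409 kg
Cost = 0.46961409 * 365.7 = 171.7379 $


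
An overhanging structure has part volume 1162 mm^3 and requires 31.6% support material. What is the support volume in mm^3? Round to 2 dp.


V_support = 1162 * 0.316 = 367.19 mm^3


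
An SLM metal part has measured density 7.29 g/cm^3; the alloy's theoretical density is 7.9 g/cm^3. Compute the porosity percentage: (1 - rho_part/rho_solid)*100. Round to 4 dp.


Porosity = (1-7.29/7.9)*100 = 7.7215 %


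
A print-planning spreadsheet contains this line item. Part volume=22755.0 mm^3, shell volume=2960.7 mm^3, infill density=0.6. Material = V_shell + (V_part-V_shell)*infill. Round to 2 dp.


V_infill = (22755.0 - 2960.7) * 0.6 = 11876.58
V_total = 2960.7 + 11876.58 = 14837.28 mm^3


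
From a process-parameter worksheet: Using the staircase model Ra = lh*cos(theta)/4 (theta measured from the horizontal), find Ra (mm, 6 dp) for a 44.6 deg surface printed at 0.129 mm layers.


Ra = 0.129 * cos(44.6) / 4 = 0.022963 mm


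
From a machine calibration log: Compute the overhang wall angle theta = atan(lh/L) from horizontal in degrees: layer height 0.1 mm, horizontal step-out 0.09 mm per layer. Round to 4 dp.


angle = atan(0.1/0.09) = 48.0128 degrees


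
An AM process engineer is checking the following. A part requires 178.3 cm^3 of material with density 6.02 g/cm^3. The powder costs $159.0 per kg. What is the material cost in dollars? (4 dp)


Mass = 178.3*6.02/1000 = 1.073366 kg
Cost = 1.073366 * 159.0 = 170.6652 $


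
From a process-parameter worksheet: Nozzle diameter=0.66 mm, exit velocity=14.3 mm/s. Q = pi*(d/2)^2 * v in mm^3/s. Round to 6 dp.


A = pi*(0.66/2)^2 = 0.34211944 mm^2
Q = 0.34211944 * 14.3 = 4.892308 mm^3/s


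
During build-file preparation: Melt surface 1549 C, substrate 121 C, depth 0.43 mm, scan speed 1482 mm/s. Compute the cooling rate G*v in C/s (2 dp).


G = (1549-121)/0.43 = 3320.93023256 C/mm
CR = 3320.93023256 * 1482 = 4921618.6 C/s


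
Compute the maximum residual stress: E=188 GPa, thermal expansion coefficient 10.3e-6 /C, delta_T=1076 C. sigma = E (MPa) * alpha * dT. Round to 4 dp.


sigma = 188*1000 * 10.3e-6 * 1076 = 2083.5664 MPa


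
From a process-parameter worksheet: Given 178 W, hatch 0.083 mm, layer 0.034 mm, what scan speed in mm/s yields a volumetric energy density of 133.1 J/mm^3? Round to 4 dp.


v = 178 / (133.1*0.083*0.034) = 473.8981 mm/s


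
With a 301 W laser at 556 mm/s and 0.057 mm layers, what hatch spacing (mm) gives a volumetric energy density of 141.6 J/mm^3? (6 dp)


h = 301 / (141.6*556*0.057) = 0.067074 mm


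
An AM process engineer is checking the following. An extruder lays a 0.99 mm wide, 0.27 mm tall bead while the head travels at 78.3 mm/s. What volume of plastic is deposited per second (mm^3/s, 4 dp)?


Rate = 0.99 * 0.27 * 78.3 = 20.9296 mm^3/s


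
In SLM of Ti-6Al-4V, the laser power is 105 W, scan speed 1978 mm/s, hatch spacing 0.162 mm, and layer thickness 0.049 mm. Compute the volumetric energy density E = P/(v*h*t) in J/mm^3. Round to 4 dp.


E = 105 / (1978*0.162*0.049) = 6.6873 J/mm^3


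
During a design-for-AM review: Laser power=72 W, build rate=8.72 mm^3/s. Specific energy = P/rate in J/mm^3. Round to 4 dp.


SE = 72 / 8.72 = 8.2569 J/mm^3


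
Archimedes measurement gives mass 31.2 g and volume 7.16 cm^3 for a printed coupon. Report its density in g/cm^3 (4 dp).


rho = 31.2 / 7.16 = 4.3575 g/cm^3


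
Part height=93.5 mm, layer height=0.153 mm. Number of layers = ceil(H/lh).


Layers = ceil(93.5/0.153) = 612


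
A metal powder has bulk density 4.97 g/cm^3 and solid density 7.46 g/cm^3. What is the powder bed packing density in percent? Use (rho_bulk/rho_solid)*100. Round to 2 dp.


Packing = (4.97/7.46)*100 = 66.62 %


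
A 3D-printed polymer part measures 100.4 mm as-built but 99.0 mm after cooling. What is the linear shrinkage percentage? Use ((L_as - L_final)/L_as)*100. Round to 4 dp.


Shrinkage = ((100.4-99.0)/100.4)*100 = 1.3944 %


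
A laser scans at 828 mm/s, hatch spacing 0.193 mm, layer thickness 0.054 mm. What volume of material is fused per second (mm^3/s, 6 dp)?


Rate = 828 * 0.193 * 0.054 = 8.629416 mm^3/s


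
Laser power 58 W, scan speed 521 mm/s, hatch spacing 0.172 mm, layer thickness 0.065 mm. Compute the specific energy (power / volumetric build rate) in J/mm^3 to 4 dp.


Build rate = 521 * 0.172 * 0.065 = 5.82478 mm^3/s
SE = 58 / 5.82478 = 9.9575 J/mm^3


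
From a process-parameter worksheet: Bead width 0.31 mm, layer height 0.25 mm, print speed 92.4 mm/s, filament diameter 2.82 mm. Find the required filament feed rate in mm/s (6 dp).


Q = 0.31 * 0.25 * 92.4 = 7.161 mm^3/s
A_fil = pi*(2.82/2)^2 = 6.24580035 mm^2
v_feed = 7.161 / 6.24580035 = 1.14653 mm/s


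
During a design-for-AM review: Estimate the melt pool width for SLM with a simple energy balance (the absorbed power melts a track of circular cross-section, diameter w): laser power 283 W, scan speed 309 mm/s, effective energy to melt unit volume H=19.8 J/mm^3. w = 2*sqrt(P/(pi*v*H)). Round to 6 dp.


w = 2*sqrt(283/(pi*309*19.8)) = 0.242681 mm


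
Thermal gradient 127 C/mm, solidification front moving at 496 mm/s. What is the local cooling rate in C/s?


CR = 127 * 496 = 62992 C/s


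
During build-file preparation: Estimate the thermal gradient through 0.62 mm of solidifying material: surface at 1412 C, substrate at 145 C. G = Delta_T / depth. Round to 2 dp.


G = (1412-145)/0.62 = 2043.55 C/mm


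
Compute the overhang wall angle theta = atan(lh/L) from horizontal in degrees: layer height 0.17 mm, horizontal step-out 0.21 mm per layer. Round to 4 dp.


angle = atan(0.17/0.21) = 38.991 degrees


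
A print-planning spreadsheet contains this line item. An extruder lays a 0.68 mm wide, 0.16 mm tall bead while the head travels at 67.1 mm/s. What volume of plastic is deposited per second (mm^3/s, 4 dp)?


Rate = 0.68 * 0.16 * 67.1 = 7.3005 mm^3/s


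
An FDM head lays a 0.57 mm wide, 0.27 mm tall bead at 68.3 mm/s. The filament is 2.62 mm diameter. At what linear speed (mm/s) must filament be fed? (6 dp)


Q = 0.57 * 0.27 * 68.3 = 10.51137 mm^3/s
A_fil = pi*(2.62/2)^2 = 5.39128715 mm^2
v_feed = 10.51137 / 5.39128715 = 1.949696 mm/s


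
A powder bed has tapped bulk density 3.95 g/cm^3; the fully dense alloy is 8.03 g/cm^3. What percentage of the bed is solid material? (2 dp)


Packing = (3.95/8.03)*100 = 49.19 %


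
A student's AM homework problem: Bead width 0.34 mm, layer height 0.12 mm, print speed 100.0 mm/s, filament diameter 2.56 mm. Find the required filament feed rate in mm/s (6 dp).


Q = 0.34 * 0.12 * 100.0 = 4.08 mm^3/s
A_fil = pi*(2.56/2)^2 = 5.1471854 mm^2
v_feed = 4.08 / 5.1471854 = 0.792666 mm/s


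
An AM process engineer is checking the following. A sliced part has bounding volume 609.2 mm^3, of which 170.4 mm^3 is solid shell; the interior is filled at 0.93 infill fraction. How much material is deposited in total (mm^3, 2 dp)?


V_infill = (609.2 - 170.4) * 0.93 = 408.08
V_total = 170.4 + 408.08 = 578.48 mm^3


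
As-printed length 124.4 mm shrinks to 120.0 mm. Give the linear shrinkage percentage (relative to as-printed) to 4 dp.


Shrinkage = ((124.4-120.0)/124.4)*100 = 3.537 %


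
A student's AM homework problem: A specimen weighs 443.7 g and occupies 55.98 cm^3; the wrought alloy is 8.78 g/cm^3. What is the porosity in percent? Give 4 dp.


rho_part = 443.7 / 55.98 = 7.92604502 g/cm^3
Porosity = (1 - 7.92604502/8.78)*100 = 9.7261 %


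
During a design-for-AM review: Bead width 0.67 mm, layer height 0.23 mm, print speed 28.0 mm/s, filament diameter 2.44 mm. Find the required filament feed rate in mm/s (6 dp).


Q = 0.67 * 0.23 * 28.0 = 4.3148 mm^3/s
A_fil = pi*(2.44/2)^2 = 4.67594651 mm^2
v_feed = 4.3148 / 4.67594651 = 0.922765 mm/s


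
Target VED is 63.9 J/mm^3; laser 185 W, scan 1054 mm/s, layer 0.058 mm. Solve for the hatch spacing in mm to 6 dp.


h = 185 / (63.9*1054*0.058) = 0.047359 mm


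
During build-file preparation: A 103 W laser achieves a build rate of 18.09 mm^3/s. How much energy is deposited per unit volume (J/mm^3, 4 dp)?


SE = 103 / 18.09 = 5.6938 J/mm^3


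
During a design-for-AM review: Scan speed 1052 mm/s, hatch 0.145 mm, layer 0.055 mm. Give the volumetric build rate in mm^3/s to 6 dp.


Rate = 1052 * 0.145 * 0.055 = 8.3897 mm^3/s


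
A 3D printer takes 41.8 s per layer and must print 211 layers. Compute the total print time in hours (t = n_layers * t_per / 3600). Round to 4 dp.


t = 211 * 41.8 / 3600 = 2.4499 hrs


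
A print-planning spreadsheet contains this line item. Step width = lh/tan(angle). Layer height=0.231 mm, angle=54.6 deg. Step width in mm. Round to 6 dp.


step = 0.231 / tan(54.6) = 0.164163 mm


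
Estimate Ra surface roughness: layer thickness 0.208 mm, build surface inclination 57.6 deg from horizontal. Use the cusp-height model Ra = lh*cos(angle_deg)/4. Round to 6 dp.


Ra = 0.208 * cos(57.6) / 4 = 0.027863 mm


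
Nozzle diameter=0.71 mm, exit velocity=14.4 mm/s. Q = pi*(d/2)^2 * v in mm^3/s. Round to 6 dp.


A = pi*(0.71/2)^2 = 0.39591921 mm^2
Q = 0.39591921 * 14.4 = 5.701237 mm^3/s


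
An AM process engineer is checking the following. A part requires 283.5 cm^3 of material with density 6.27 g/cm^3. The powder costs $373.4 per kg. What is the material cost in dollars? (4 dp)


Mass = 283.5*6.27/1000 = 1.777545 kg
Cost = 1.777545 * 373.4 = 663.7353 $


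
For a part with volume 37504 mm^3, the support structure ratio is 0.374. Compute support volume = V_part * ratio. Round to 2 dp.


V_support = 37504 * 0.374 = 14026.5 mm^3


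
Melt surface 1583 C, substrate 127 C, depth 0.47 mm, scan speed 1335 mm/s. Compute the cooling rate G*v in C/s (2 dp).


G = (1583-127)/0.47 = 3097.87234043 C/mm
CR = 3097.87234043 * 1335 = 4135659.57 C/s


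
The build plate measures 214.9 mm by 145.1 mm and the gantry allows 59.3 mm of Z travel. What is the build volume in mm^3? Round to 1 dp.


V = 214.9 * 145.1 * 59.3 = 1849092.0 mm^3


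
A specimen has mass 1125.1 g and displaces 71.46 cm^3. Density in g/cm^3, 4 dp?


rho = 1125.1 / 71.46 = 15.7445 g/cm^3


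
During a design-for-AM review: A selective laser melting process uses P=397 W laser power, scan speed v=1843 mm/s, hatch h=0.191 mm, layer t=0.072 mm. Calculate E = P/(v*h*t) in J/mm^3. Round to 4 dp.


E = 397 / (1843*0.191*0.072) = 15.6639 J/mm^3


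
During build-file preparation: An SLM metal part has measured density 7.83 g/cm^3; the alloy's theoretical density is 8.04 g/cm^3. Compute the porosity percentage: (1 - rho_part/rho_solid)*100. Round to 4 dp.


Porosity = (1-7.83/8.04)*100 = 2.6119 %


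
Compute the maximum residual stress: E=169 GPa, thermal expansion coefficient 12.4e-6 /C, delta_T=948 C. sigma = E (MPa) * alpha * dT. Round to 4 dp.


sigma = 169*1000 * 12.4e-6 * 948 = 1986.6288 MPa


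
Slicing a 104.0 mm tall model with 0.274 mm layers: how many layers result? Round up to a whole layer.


Layers = ceil(104.0/0.274) = 380


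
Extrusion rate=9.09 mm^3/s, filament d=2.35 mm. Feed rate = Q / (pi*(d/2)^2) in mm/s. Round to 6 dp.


A = pi*(2.35/2)^2 = 4.337361
v = 9.09 / 4.337361 = 2.095744 mm/s


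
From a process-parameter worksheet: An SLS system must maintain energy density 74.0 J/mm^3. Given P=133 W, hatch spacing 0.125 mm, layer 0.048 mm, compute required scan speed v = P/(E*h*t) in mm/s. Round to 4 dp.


v = 133 / (74.0*0.125*0.048) = 299.5495 mm/s


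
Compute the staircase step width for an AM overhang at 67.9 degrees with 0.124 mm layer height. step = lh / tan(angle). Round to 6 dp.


step = 0.124 / tan(67.9) = 0.050351 mm


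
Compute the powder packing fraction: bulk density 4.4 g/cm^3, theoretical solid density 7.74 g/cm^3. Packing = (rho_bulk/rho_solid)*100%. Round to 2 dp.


Packing = (4.4/7.74)*100 = 56.85 %


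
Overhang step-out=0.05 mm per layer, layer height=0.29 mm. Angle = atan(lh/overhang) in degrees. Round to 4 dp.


angle = atan(0.29/0.05) = 80.2176 degrees


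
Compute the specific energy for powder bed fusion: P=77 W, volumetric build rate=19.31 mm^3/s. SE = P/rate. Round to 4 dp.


SE = 77 / 19.31 = 3.9876 J/mm^3


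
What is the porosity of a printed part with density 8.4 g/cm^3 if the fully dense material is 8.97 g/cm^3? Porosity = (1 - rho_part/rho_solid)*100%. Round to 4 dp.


Porosity = (1-8.4/8.97)*100 = 6.3545 %


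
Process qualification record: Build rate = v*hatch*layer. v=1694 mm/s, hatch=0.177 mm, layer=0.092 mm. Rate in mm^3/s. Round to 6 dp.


Rate = 1694 * 0.177 * 0.092 = 27.585096 mm^3/s


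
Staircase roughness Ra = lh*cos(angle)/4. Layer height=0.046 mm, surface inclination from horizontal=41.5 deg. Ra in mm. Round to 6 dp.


Ra = 0.046 * cos(41.5) / 4 = 0.008613 mm


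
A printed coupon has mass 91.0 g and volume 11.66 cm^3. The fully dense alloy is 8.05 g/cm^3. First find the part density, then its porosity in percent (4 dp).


rho_part = 91.0 / 11.66 = 7.80445969 g/cm^3
Porosity = (1 - 7.80445969/8.05)*100 = 3.0502 %


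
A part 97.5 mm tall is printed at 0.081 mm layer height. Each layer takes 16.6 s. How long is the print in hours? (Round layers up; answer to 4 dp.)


Layers = ceil(97.5/0.081) = 1204
t = 1204 * 16.6 / 3600 = 5.5518 hrs


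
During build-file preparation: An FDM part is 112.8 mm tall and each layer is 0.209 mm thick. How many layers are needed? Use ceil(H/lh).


Layers = ceil(112.8/0.209) = 540


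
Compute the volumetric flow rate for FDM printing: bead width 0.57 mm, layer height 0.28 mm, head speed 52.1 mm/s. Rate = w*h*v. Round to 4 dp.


Rate = 0.57 * 0.28 * 52.1 = 8.3152 mm^3/s


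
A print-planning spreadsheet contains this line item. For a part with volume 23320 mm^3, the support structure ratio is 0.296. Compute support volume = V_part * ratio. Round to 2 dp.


V_support = 23320 * 0.296 = 6902.72 mm^3


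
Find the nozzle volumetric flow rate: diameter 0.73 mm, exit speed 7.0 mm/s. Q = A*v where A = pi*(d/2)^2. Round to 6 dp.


A = pi*(0.73/2)^2 = 0.41853868 mm^2
Q = 0.41853868 * 7.0 = 2.929771 mm^3/s


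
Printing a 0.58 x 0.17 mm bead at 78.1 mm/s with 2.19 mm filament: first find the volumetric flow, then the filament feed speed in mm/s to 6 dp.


Q = 0.58 * 0.17 * 78.1 = 7.70066 mm^3/s
A_fil = pi*(2.19/2)^2 = 3.76684813 mm^2
v_feed = 7.70066 / 3.76684813 = 2.044325 mm/s


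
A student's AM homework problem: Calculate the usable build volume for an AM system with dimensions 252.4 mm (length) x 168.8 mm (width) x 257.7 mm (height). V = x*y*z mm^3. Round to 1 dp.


V = 252.4 * 168.8 * 257.7 = 10979339.4 mm^3


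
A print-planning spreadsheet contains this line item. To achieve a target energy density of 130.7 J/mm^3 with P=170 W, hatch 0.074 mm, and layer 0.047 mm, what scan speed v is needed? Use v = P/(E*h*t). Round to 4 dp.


v = 170 / (130.7*0.074*0.047) = 373.976 mm/s


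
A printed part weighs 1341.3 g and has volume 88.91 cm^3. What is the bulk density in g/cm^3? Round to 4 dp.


rho = 1341.3 / 88.91 = 15.086 g/cm^3


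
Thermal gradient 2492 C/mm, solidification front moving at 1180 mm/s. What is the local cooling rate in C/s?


CR = 2492 * 1180 = 2940560 C/s


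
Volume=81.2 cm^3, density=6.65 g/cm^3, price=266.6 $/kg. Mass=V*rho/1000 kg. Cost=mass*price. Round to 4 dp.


Mass = 81.2*6.65/1000 = 0.53998 kg
Cost = 0.53998 * 266.6 = 143.9587 $


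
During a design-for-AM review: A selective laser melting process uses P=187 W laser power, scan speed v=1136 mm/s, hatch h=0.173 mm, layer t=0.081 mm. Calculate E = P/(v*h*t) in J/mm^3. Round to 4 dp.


E = 187 / (1136*0.173*0.081) = 11.7471 J/mm^3


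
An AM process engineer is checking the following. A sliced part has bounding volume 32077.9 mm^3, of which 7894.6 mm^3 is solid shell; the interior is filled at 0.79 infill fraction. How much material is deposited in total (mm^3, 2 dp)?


V_infill = (32077.9 - 7894.6) * 0.79 = 19104.81
V_total = 7894.6 + 19104.81 = 26999.41 mm^3


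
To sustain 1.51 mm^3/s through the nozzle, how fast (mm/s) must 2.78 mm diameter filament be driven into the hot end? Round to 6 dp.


A = pi*(2.78/2)^2 = 6.069871
v = 1.51 / 6.069871 = 0.24877 mm/s


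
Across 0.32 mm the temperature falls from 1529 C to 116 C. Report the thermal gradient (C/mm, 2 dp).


G = (1529-116)/0.32 = 4415.63 C/mm


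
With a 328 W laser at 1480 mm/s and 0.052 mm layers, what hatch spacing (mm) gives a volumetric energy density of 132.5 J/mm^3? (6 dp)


h = 328 / (132.5*1480*0.052) = 0.032166 mm


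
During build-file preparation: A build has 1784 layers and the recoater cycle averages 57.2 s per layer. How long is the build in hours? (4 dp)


t = 1784 * 57.2 / 3600 = 28.3458 hrs
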